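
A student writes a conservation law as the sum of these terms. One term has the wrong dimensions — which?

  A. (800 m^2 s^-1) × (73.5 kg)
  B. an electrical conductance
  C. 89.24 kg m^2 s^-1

B.

Expand each in SI base units:
  A. [m²·s⁻¹] · [kg] = kg·m²·s⁻¹
  B. [electrical conductance] = kg⁻¹·m⁻²·s³·A²
  C. kg·m²·s⁻¹
All reduce to kg·m²·s⁻¹ except B., which is kg⁻¹·m⁻²·s³·A².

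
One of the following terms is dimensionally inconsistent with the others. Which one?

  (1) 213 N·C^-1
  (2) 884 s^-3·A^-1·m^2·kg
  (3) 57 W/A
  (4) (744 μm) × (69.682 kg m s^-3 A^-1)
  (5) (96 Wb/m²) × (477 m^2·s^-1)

In SI base units:
  (1) N·C⁻¹ = kg·m·s⁻²·(s·A)⁻¹ = kg·m·s⁻³·A⁻¹
  (2) kg·m²·s⁻³·A⁻¹
  (3) W·A⁻¹ = J·s⁻¹·A⁻¹ = kg·m²·s⁻³·A⁻¹
  (4) [m] · [kg·m·s⁻³·A⁻¹] = kg·m²·s⁻³·A⁻¹
  (5) [kg·s⁻²·A⁻¹] · [m²·s⁻¹] = kg·m²·s⁻³·A⁻¹
All reduce to kg·m²·s⁻³·A⁻¹ except (1), which is kg·m·s⁻³·A⁻¹.

(1)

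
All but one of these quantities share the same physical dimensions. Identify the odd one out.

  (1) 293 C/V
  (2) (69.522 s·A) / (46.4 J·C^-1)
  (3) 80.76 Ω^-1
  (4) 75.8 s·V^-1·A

Dimensions:
  (1) C·V⁻¹ = s·A·(J·C⁻¹)⁻¹ = kg⁻¹·m⁻²·s⁴·A²
  (2) [s·A] / [kg·m²·s⁻³·A⁻¹] = kg⁻¹·m⁻²·s⁴·A²
  (3) Ω⁻¹ = (V·A⁻¹)⁻¹ = kg⁻¹·m⁻²·s³·A²
  (4) A·s·V⁻¹ = A·s·(J·C⁻¹)⁻¹ = kg⁻¹·m⁻²·s⁴·A²
All reduce to kg⁻¹·m⁻²·s⁴·A² except (3), which is kg⁻¹·m⁻²·s³·A².

(3)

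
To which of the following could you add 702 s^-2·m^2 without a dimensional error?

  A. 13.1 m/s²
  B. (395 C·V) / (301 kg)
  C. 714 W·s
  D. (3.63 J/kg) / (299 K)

B.

Reference: m²·s⁻².
Each option:
  A. m·s⁻²
  B. [kg·m²·s⁻²] / [kg] = m²·s⁻²  ← same
  C. W·s = J·s⁻¹·s = kg·m²·s⁻²
  D. [m²·s⁻²] / [K] = m²·s⁻²·K⁻¹
Only B. matches m²·s⁻².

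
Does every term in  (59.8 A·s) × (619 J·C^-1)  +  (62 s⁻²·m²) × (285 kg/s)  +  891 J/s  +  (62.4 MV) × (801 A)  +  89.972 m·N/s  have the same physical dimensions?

No

Dimensions:
  (59.8 A·s) × (619 J·C^-1):  [s·A] · [kg·m²·s⁻³·A⁻¹] = kg·m²·s⁻²
  (62 s⁻²·m²) × (285 kg/s):  [m²·s⁻²] · [kg·s⁻¹] = kg·m²·s⁻³
  891 J/s:  J·s⁻¹ = N·m·s⁻¹ = kg·m²·s⁻³
  (62.4 MV) × (801 A):  [kg·m²·s⁻³·A⁻¹] · [A] = kg·m²·s⁻³
  89.972 m·N/s:  N·m·s⁻¹ = kg·m·s⁻²·m·s⁻¹ = kg·m²·s⁻³
The terms do not share a single dimension (kg·m²·s⁻² vs kg·m²·s⁻³).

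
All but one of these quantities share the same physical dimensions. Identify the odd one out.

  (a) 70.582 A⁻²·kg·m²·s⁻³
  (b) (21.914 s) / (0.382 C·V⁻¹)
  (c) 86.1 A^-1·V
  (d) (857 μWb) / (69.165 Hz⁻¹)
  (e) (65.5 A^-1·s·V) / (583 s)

Work out the base dimensions of each:
  (a) kg·m²·s⁻³·A⁻²
  (b) [s] / [kg⁻¹·m⁻²·s⁴·A²] = kg·m²·s⁻³·A⁻²
  (c) V·A⁻¹ = J·C⁻¹·A⁻¹ = kg·m²·s⁻³·A⁻²
  (d) [kg·m²·s⁻²·A⁻¹] / [s] = kg·m²·s⁻³·A⁻¹
  (e) [kg·m²·s⁻²·A⁻²] / [s] = kg·m²·s⁻³·A⁻²
All reduce to kg·m²·s⁻³·A⁻² except (d), which is kg·m²·s⁻³·A⁻¹.

(d)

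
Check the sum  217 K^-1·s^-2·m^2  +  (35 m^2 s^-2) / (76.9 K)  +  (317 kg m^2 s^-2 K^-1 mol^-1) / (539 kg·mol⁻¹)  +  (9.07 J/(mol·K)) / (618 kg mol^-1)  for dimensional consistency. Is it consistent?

Yes

Expand each in SI base units:
  217 K^-1·s^-2·m^2:  m²·s⁻²·K⁻¹
  (35 m^2 s^-2) / (76.9 K):  [m²·s⁻²] / [K] = m²·s⁻²·K⁻¹
  (317 kg m^2 s^-2 K^-1 mol^-1) / (539 kg·mol⁻¹):  [kg·m²·s⁻²·K⁻¹·mol⁻¹] / [kg·mol⁻¹] = m²·s⁻²·K⁻¹
  (9.07 J/(mol·K)) / (618 kg mol^-1):  [kg·m²·s⁻²·K⁻¹·mol⁻¹] / [kg·mol⁻¹] = m²·s⁻²·K⁻¹
Every term reduces to m²·s⁻²·K⁻¹.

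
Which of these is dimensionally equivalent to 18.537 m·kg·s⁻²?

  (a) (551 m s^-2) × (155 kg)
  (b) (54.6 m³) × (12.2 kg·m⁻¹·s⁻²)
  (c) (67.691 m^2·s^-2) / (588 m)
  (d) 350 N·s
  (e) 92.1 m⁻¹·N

(a)

Reference: kg·m·s⁻².
Each option:
  (a) [m·s⁻²] · [kg] = kg·m·s⁻²  ← same
  (b) [m³] · [kg·m⁻¹·s⁻²] = kg·m²·s⁻²
  (c) [m²·s⁻²] / [m] = m·s⁻²
  (d) N·s = kg·m·s⁻²·s = kg·m·s⁻¹
  (e) N·m⁻¹ = kg·m·s⁻²·m⁻¹ = kg·s⁻²
Only (a) matches kg·m·s⁻².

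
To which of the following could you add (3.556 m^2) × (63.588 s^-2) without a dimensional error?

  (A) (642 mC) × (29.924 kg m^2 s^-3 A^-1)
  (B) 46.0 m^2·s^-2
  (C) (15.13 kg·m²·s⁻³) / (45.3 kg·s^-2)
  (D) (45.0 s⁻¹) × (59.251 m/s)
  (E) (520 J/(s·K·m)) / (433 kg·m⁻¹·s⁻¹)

Reference: [m²] · [s⁻²] = m²·s⁻².
Each option:
  (A) [s·A] · [kg·m²·s⁻³·A⁻¹] = kg·m²·s⁻²
  (B) m²·s⁻²  ← same
  (C) [kg·m²·s⁻³] / [kg·s⁻²] = m²·s⁻¹
  (D) [s⁻¹] · [m·s⁻¹] = m·s⁻²
  (E) [kg·m·s⁻³·K⁻¹] / [kg·m⁻¹·s⁻¹] = m²·s⁻²·K⁻¹
Only (B) matches m²·s⁻².

(B)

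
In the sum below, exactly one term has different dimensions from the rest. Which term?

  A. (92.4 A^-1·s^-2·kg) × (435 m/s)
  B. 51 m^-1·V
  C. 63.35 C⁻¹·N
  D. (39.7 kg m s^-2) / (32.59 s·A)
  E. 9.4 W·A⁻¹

E.

Reduce each to base SI dimensions:
  A. [kg·s⁻²·A⁻¹] · [m·s⁻¹] = kg·m·s⁻³·A⁻¹
  B. V·m⁻¹ = J·C⁻¹·m⁻¹ = kg·m·s⁻³·A⁻¹
  C. N·C⁻¹ = kg·m·s⁻²·(s·A)⁻¹ = kg·m·s⁻³·A⁻¹
  D. [kg·m·s⁻²] / [s·A] = kg·m·s⁻³·A⁻¹
  E. W·A⁻¹ = J·s⁻¹·A⁻¹ = kg·m²·s⁻³·A⁻¹
All reduce to kg·m·s⁻³·A⁻¹ except E., which is kg·m²·s⁻³·A⁻¹.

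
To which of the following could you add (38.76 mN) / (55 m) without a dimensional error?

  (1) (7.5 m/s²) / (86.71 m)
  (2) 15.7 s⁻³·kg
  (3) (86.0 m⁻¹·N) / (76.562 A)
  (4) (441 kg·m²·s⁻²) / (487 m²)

(4)

Reference: [kg·m·s⁻²] / [m] = kg·s⁻².
Each option:
  (1) [m·s⁻²] / [m] = s⁻²
  (2) kg·s⁻³
  (3) [kg·s⁻²] / [A] = kg·s⁻²·A⁻¹
  (4) [kg·m²·s⁻²] / [m²] = kg·s⁻²  ← same
Only (4) matches kg·s⁻².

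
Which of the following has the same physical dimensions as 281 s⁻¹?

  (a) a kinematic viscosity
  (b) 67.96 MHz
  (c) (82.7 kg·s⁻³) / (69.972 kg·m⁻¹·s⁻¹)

Reference: s⁻¹.
Each option:
  (a) [kinematic viscosity] = m²·s⁻¹
  (b) Hz = s⁻¹  ← same
  (c) [kg·s⁻³] / [kg·m⁻¹·s⁻¹] = m·s⁻²
Only (b) matches s⁻¹.

(b)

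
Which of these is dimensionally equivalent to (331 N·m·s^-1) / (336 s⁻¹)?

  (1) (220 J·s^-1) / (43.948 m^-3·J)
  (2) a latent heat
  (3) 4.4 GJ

(3)

Reference: [kg·m²·s⁻³] / [s⁻¹] = kg·m²·s⁻².
Each option:
  (1) [kg·m²·s⁻³] / [kg·m⁻¹·s⁻²] = m³·s⁻¹
  (2) [latent heat] = m²·s⁻²
  (3) J = N·m = kg·m²·s⁻²  ← same
Only (3) matches kg·m²·s⁻².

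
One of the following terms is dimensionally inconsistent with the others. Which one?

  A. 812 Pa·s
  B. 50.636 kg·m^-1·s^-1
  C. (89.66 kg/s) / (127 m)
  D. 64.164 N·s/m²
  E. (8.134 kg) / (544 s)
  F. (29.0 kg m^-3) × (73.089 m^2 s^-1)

E.

Expand each in SI base units:
  A. Pa·s = N·m⁻²·s = kg·m⁻¹·s⁻¹
  B. kg·m⁻¹·s⁻¹
  C. [kg·s⁻¹] / [m] = kg·m⁻¹·s⁻¹
  D. N·s·m⁻² = kg·m·s⁻²·s·m⁻² = kg·m⁻¹·s⁻¹
  E. [kg] / [s] = kg·s⁻¹
  F. [kg·m⁻³] · [m²·s⁻¹] = kg·m⁻¹·s⁻¹
All reduce to kg·m⁻¹·s⁻¹ except E., which is kg·s⁻¹.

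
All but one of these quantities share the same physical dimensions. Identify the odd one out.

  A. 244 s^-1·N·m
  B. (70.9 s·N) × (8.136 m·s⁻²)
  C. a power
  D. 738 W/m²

Dimensions:
  A. N·m·s⁻¹ = kg·m·s⁻²·m·s⁻¹ = kg·m²·s⁻³
  B. [kg·m·s⁻¹] · [m·s⁻²] = kg·m²·s⁻³
  C. [power] = kg·m²·s⁻³
  D. W·m⁻² = J·s⁻¹·m⁻² = kg·s⁻³
All reduce to kg·m²·s⁻³ except D., which is kg·s⁻³.

D.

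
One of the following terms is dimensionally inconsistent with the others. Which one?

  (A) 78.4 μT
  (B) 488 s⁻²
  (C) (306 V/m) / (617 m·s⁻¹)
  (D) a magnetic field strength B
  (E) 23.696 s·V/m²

Reduce each to base SI dimensions:
  (A) T = Wb·m⁻² = kg·s⁻²·A⁻¹
  (B) s⁻²
  (C) [kg·m·s⁻³·A⁻¹] / [m·s⁻¹] = kg·s⁻²·A⁻¹
  (D) [magnetic field strength B] = kg·s⁻²·A⁻¹
  (E) V·s·m⁻² = J·C⁻¹·s·m⁻² = kg·s⁻²·A⁻¹
All reduce to kg·s⁻²·A⁻¹ except (B), which is s⁻².

(B)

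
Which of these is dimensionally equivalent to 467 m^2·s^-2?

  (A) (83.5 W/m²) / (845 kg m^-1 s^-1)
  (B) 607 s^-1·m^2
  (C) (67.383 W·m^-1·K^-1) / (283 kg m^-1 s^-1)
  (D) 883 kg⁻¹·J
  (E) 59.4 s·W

Reference: m²·s⁻².
Each option:
  (A) [kg·s⁻³] / [kg·m⁻¹·s⁻¹] = m·s⁻²
  (B) m²·s⁻¹
  (C) [kg·m·s⁻³·K⁻¹] / [kg·m⁻¹·s⁻¹] = m²·s⁻²·K⁻¹
  (D) J·kg⁻¹ = N·m·kg⁻¹ = m²·s⁻²  ← same
  (E) W·s = J·s⁻¹·s = kg·m²·s⁻²
Only (D) matches m²·s⁻².

(D)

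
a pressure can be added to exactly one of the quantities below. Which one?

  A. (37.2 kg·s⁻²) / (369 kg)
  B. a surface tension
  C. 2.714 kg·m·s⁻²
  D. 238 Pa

Reference: [pressure] = kg·m⁻¹·s⁻².
Each option:
  A. [kg·s⁻²] / [kg] = s⁻²
  B. [surface tension] = kg·s⁻²
  C. kg·m·s⁻²
  D. Pa = N·m⁻² = kg·m⁻¹·s⁻²  ← same
Only D. matches kg·m⁻¹·s⁻².

D.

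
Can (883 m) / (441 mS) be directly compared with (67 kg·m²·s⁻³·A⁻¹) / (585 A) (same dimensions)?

Work out the base dimensions of each:
  (883 m) / (441 mS):  [m] / [kg⁻¹·m⁻²·s³·A²] = kg·m³·s⁻³·A⁻²
  (67 kg·m²·s⁻³·A⁻¹) / (585 A):  [kg·m²·s⁻³·A⁻¹] / [A] = kg·m²·s⁻³·A⁻²
kg·m³·s⁻³·A⁻² ≠ kg·m²·s⁻³·A⁻², so they cannot be added.

No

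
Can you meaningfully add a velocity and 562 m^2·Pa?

No

Reduce each to base SI dimensions:
  a velocity:  [velocity] = m·s⁻¹
  562 m^2·Pa:  Pa·m² = N·m⁻²·m² = kg·m·s⁻²
m·s⁻¹ ≠ kg·m·s⁻², so they cannot be added.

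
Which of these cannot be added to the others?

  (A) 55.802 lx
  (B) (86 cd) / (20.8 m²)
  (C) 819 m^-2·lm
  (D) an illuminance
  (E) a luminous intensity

Expand each in SI base units:
  (A) lx = lm·m⁻² = m⁻²·cd
  (B) [cd] / [m²] = m⁻²·cd
  (C) lm·m⁻² = cd·m⁻² = m⁻²·cd
  (D) [illuminance] = m⁻²·cd
  (E) [luminous intensity] = cd
All reduce to m⁻²·cd except (E), which is cd.

(E)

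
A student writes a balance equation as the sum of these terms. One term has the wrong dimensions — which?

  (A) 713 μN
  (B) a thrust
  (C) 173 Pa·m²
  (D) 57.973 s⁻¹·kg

In SI base units:
  (A) N = kg·m·s⁻²
  (B) [thrust] = kg·m·s⁻²
  (C) Pa·m² = N·m⁻²·m² = kg·m·s⁻²
  (D) kg·s⁻¹
All reduce to kg·m·s⁻² except (D), which is kg·s⁻¹.

(D)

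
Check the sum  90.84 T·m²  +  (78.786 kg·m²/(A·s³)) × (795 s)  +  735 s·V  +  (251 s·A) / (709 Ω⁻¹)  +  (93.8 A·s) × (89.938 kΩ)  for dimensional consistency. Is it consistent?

Yes

Dimensions:
  90.84 T·m²:  T·m² = Wb·m⁻²·m² = kg·m²·s⁻²·A⁻¹
  (78.786 kg·m²/(A·s³)) × (795 s):  [kg·m²·s⁻³·A⁻¹] · [s] = kg·m²·s⁻²·A⁻¹
  735 s·V:  V·s = J·C⁻¹·s = kg·m²·s⁻²·A⁻¹
  (251 s·A) / (709 Ω⁻¹):  [s·A] / [kg⁻¹·m⁻²·s³·A²] = kg·m²·s⁻²·A⁻¹
  (93.8 A·s) × (89.938 kΩ):  [s·A] · [kg·m²·s⁻³·A⁻²] = kg·m²·s⁻²·A⁻¹
Every term reduces to kg·m²·s⁻²·A⁻¹.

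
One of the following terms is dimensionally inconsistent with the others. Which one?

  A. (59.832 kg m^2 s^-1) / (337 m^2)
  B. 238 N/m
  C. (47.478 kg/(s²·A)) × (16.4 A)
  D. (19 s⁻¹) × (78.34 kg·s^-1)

A.

In SI base units:
  A. [kg·m²·s⁻¹] / [m²] = kg·s⁻¹
  B. N·m⁻¹ = kg·m·s⁻²·m⁻¹ = kg·s⁻²
  C. [kg·s⁻²·A⁻¹] · [A] = kg·s⁻²
  D. [s⁻¹] · [kg·s⁻¹] = kg·s⁻²
All reduce to kg·s⁻² except A., which is kg·s⁻¹.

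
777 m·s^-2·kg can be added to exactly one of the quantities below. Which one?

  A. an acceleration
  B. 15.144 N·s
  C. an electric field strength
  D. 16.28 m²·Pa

D.

Reference: kg·m·s⁻².
Each option:
  A. [acceleration] = m·s⁻²
  B. N·s = kg·m·s⁻²·s = kg·m·s⁻¹
  C. [electric field strength] = kg·m·s⁻³·A⁻¹
  D. Pa·m² = N·m⁻²·m² = kg·m·s⁻²  ← same
Only D. matches kg·m·s⁻².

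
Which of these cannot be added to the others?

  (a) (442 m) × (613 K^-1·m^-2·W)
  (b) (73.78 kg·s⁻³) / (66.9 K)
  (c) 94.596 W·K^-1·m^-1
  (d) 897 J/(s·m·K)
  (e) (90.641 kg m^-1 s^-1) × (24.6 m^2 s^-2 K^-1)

(b)

Reduce each to base SI dimensions:
  (a) [m] · [kg·s⁻³·K⁻¹] = kg·m·s⁻³·K⁻¹
  (b) [kg·s⁻³] / [K] = kg·s⁻³·K⁻¹
  (c) W·m⁻¹·K⁻¹ = J·s⁻¹·m⁻¹·K⁻¹ = kg·m·s⁻³·K⁻¹
  (d) J·s⁻¹·m⁻¹·K⁻¹ = N·m·s⁻¹·m⁻¹·K⁻¹ = kg·m·s⁻³·K⁻¹
  (e) [kg·m⁻¹·s⁻¹] · [m²·s⁻²·K⁻¹] = kg·m·s⁻³·K⁻¹
All reduce to kg·m·s⁻³·K⁻¹ except (b), which is kg·s⁻³·K⁻¹.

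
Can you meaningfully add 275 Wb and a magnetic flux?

Dimensions:
  275 Wb:  Wb = V·s = kg·m²·s⁻²·A⁻¹
  a magnetic flux:  [magnetic flux] = kg·m²·s⁻²·A⁻¹
Both are kg·m²·s⁻²·A⁻¹, so they have the same dimensions and can be added.

Yes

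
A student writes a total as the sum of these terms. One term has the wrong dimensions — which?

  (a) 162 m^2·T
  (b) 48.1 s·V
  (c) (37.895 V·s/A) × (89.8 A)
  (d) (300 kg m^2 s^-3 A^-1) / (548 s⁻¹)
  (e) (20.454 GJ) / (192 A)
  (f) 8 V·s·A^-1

(f)

Dimensions:
  (a) T·m² = Wb·m⁻²·m² = kg·m²·s⁻²·A⁻¹
  (b) V·s = J·C⁻¹·s = kg·m²·s⁻²·A⁻¹
  (c) [kg·m²·s⁻²·A⁻²] · [A] = kg·m²·s⁻²·A⁻¹
  (d) [kg·m²·s⁻³·A⁻¹] / [s⁻¹] = kg·m²·s⁻²·A⁻¹
  (e) [kg·m²·s⁻²] / [A] = kg·m²·s⁻²·A⁻¹
  (f) V·s·A⁻¹ = J·C⁻¹·s·A⁻¹ = kg·m²·s⁻²·A⁻²
All reduce to kg·m²·s⁻²·A⁻¹ except (f), which is kg·m²·s⁻²·A⁻².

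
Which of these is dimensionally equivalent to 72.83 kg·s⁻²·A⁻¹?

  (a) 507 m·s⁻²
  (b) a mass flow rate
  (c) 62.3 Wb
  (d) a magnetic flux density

Reference: kg·s⁻²·A⁻¹.
Each option:
  (a) m·s⁻²
  (b) [mass flow rate] = kg·s⁻¹
  (c) Wb = V·s = kg·m²·s⁻²·A⁻¹
  (d) [magnetic flux density] = kg·s⁻²·A⁻¹  ← same
Only (d) matches kg·s⁻²·A⁻¹.

(d)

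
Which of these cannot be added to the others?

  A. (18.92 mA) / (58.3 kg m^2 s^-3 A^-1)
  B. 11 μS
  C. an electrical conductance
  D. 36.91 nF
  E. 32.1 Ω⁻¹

Dimensions:
  A. [A] / [kg·m²·s⁻³·A⁻¹] = kg⁻¹·m⁻²·s³·A²
  B. S = Ω⁻¹ = kg⁻¹·m⁻²·s³·A²
  C. [electrical conductance] = kg⁻¹·m⁻²·s³·A²
  D. F = C·V⁻¹ = kg⁻¹·m⁻²·s⁴·A²
  E. Ω⁻¹ = (V·A⁻¹)⁻¹ = kg⁻¹·m⁻²·s³·A²
All reduce to kg⁻¹·m⁻²·s³·A² except D., which is kg⁻¹·m⁻²·s⁴·A².

D.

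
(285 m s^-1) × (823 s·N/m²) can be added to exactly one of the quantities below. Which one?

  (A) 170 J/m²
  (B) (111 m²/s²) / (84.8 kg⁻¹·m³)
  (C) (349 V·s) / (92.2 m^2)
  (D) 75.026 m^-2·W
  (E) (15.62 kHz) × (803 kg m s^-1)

(A)

Reference: [m·s⁻¹] · [kg·m⁻¹·s⁻¹] = kg·s⁻².
Each option:
  (A) J·m⁻² = N·m·m⁻² = kg·s⁻²  ← same
  (B) [m²·s⁻²] / [kg⁻¹·m³] = kg·m⁻¹·s⁻²
  (C) [kg·m²·s⁻²·A⁻¹] / [m²] = kg·s⁻²·A⁻¹
  (D) W·m⁻² = J·s⁻¹·m⁻² = kg·s⁻³
  (E) [s⁻¹] · [kg·m·s⁻¹] = kg·m·s⁻²
Only (A) matches kg·s⁻².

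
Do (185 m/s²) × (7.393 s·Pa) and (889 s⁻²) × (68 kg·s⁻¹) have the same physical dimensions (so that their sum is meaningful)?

Reduce each to base SI dimensions:
  (185 m/s²) × (7.393 s·Pa):  [m·s⁻²] · [kg·m⁻¹·s⁻¹] = kg·s⁻³
  (889 s⁻²) × (68 kg·s⁻¹):  [s⁻²] · [kg·s⁻¹] = kg·s⁻³
Both are kg·s⁻³, so they have the same dimensions and can be added.

Yes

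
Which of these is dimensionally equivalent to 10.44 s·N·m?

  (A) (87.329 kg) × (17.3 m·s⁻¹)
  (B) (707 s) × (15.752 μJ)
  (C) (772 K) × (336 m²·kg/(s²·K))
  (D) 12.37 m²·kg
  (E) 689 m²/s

Reference: N·m·s = kg·m·s⁻²·m·s = kg·m²·s⁻¹.
Each option:
  (A) [kg] · [m·s⁻¹] = kg·m·s⁻¹
  (B) [s] · [kg·m²·s⁻²] = kg·m²·s⁻¹  ← same
  (C) [K] · [kg·m²·s⁻²·K⁻¹] = kg·m²·s⁻²
  (D) kg·m²
  (E) m²·s⁻¹
Only (B) matches kg·m²·s⁻¹.

(B)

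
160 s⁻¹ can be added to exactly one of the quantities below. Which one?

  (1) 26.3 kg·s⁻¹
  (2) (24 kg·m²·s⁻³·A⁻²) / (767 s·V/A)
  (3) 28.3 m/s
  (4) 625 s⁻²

(2)

Reference: s⁻¹.
Each option:
  (1) kg·s⁻¹
  (2) [kg·m²·s⁻³·A⁻²] / [kg·m²·s⁻²·A⁻²] = s⁻¹  ← same
  (3) m·s⁻¹
  (4) s⁻²
Only (2) matches s⁻¹.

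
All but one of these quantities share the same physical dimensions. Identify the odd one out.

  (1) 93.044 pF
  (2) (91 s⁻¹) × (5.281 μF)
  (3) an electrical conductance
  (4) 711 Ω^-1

(1)

Expand each in SI base units:
  (1) F = C·V⁻¹ = kg⁻¹·m⁻²·s⁴·A²
  (2) [s⁻¹] · [kg⁻¹·m⁻²·s⁴·A²] = kg⁻¹·m⁻²·s³·A²
  (3) [electrical conductance] = kg⁻¹·m⁻²·s³·A²
  (4) Ω⁻¹ = (V·A⁻¹)⁻¹ = kg⁻¹·m⁻²·s³·A²
All reduce to kg⁻¹·m⁻²·s³·A² except (1), which is kg⁻¹·m⁻²·s⁴·A².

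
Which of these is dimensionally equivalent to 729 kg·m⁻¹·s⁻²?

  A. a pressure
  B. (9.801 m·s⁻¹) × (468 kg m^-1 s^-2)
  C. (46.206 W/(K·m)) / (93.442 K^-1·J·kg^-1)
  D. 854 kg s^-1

A.

Reference: kg·m⁻¹·s⁻².
Each option:
  A. [pressure] = kg·m⁻¹·s⁻²  ← same
  B. [m·s⁻¹] · [kg·m⁻¹·s⁻²] = kg·s⁻³
  C. [kg·m·s⁻³·K⁻¹] / [m²·s⁻²·K⁻¹] = kg·m⁻¹·s⁻¹
  D. kg·s⁻¹
Only A. matches kg·m⁻¹·s⁻².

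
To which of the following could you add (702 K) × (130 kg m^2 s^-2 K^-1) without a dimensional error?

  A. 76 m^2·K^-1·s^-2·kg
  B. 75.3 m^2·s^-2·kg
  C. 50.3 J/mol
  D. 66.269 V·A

Reference: [K] · [kg·m²·s⁻²·K⁻¹] = kg·m²·s⁻².
Each option:
  A. kg·m²·s⁻²·K⁻¹
  B. kg·m²·s⁻²  ← same
  C. J·mol⁻¹ = N·m·mol⁻¹ = kg·m²·s⁻²·mol⁻¹
  D. V·A = J·C⁻¹·A = kg·m²·s⁻³
Only B. matches kg·m²·s⁻².

B.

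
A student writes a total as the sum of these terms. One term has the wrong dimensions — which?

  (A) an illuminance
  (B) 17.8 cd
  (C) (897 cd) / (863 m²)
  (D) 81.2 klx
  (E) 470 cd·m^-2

(B)

Expand each in SI base units:
  (A) [illuminance] = m⁻²·cd
  (B) cd
  (C) [cd] / [m²] = m⁻²·cd
  (D) lx = lm·m⁻² = m⁻²·cd
  (E) cd·m⁻² = m⁻²·cd
All reduce to m⁻²·cd except (B), which is cd.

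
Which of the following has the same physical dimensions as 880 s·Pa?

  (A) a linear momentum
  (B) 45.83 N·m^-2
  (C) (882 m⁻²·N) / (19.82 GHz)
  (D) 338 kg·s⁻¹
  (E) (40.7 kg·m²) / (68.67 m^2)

Reference: Pa·s = N·m⁻²·s = kg·m⁻¹·s⁻¹.
Each option:
  (A) [linear momentum] = kg·m·s⁻¹
  (B) N·m⁻² = kg·m·s⁻²·m⁻² = kg·m⁻¹·s⁻²
  (C) [kg·m⁻¹·s⁻²] / [s⁻¹] = kg·m⁻¹·s⁻¹  ← same
  (D) kg·s⁻¹
  (E) [kg·m²] / [m²] = kg
Only (C) matches kg·m⁻¹·s⁻¹.

(C)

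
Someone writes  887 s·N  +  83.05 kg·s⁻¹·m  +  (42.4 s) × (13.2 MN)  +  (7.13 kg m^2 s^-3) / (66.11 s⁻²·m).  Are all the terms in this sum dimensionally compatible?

Dimensions:
  887 s·N:  N·s = kg·m·s⁻²·s = kg·m·s⁻¹
  83.05 kg·s⁻¹·m:  kg·m·s⁻¹
  (42.4 s) × (13.2 MN):  [s] · [kg·m·s⁻²] = kg·m·s⁻¹
  (7.13 kg m^2 s^-3) / (66.11 s⁻²·m):  [kg·m²·s⁻³] / [m·s⁻²] = kg·m·s⁻¹
Every term reduces to kg·m·s⁻¹.

Yes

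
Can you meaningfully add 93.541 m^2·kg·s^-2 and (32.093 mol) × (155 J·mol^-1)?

Yes

Work out the base dimensions of each:
  93.541 m^2·kg·s^-2:  kg·m²·s⁻²
  (32.093 mol) × (155 J·mol^-1):  [mol] · [kg·m²·s⁻²·mol⁻¹] = kg·m²·s⁻²
Both are kg·m²·s⁻², so they have the same dimensions and can be added.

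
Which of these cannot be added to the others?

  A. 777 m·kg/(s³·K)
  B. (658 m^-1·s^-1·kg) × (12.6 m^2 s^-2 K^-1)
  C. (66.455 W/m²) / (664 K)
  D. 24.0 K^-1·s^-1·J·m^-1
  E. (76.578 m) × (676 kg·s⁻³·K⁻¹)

Expand each in SI base units:
  A. kg·m·s⁻³·K⁻¹
  B. [kg·m⁻¹·s⁻¹] · [m²·s⁻²·K⁻¹] = kg·m·s⁻³·K⁻¹
  C. [kg·s⁻³] / [K] = kg·s⁻³·K⁻¹
  D. J·s⁻¹·m⁻¹·K⁻¹ = N·m·s⁻¹·m⁻¹·K⁻¹ = kg·m·s⁻³·K⁻¹
  E. [m] · [kg·s⁻³·K⁻¹] = kg·m·s⁻³·K⁻¹
All reduce to kg·m·s⁻³·K⁻¹ except C., which is kg·s⁻³·K⁻¹.

C.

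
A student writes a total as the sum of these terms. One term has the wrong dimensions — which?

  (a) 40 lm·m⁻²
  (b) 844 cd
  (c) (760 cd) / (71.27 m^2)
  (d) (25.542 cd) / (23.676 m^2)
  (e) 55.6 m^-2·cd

Dimensions:
  (a) lm·m⁻² = cd·m⁻² = m⁻²·cd
  (b) cd
  (c) [cd] / [m²] = m⁻²·cd
  (d) [cd] / [m²] = m⁻²·cd
  (e) cd·m⁻² = m⁻²·cd
All reduce to m⁻²·cd except (b), which is cd.

(b)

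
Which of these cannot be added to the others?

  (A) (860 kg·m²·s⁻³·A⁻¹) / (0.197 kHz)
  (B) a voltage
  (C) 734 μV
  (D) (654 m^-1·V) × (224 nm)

(A)

Work out the base dimensions of each:
  (A) [kg·m²·s⁻³·A⁻¹] / [s⁻¹] = kg·m²·s⁻²·A⁻¹
  (B) [voltage] = kg·m²·s⁻³·A⁻¹
  (C) V = J·C⁻¹ = kg·m²·s⁻³·A⁻¹
  (D) [kg·m·s⁻³·A⁻¹] · [m] = kg·m²·s⁻³·A⁻¹
All reduce to kg·m²·s⁻³·A⁻¹ except (A), which is kg·m²·s⁻²·A⁻¹.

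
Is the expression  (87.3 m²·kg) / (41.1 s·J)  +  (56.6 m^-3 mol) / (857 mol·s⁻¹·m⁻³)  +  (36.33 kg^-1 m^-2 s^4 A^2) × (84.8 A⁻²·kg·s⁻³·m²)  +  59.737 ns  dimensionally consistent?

Yes

Dimensions:
  (87.3 m²·kg) / (41.1 s·J):  [kg·m²] / [kg·m²·s⁻¹] = s
  (56.6 m^-3 mol) / (857 mol·s⁻¹·m⁻³):  [m⁻³·mol] / [m⁻³·s⁻¹·mol] = s
  (36.33 kg^-1 m^-2 s^4 A^2) × (84.8 A⁻²·kg·s⁻³·m²):  [kg⁻¹·m⁻²·s⁴·A²] · [kg·m²·s⁻³·A⁻²] = s
  59.737 ns:  s
Every term reduces to s.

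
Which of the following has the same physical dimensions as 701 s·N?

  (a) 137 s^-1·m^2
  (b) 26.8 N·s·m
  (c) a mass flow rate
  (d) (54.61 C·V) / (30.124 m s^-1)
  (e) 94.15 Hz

(d)

Reference: N·s = kg·m·s⁻²·s = kg·m·s⁻¹.
Each option:
  (a) m²·s⁻¹
  (b) N·m·s = kg·m·s⁻²·m·s = kg·m²·s⁻¹
  (c) [mass flow rate] = kg·s⁻¹
  (d) [kg·m²·s⁻²] / [m·s⁻¹] = kg·m·s⁻¹  ← same
  (e) Hz = s⁻¹
Only (d) matches kg·m·s⁻¹.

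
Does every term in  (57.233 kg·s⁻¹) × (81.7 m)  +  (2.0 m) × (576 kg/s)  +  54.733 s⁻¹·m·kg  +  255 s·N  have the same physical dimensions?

Yes

Work out the base dimensions of each:
  (57.233 kg·s⁻¹) × (81.7 m):  [kg·s⁻¹] · [m] = kg·m·s⁻¹
  (2.0 m) × (576 kg/s):  [m] · [kg·s⁻¹] = kg·m·s⁻¹
  54.733 s⁻¹·m·kg:  kg·m·s⁻¹
  255 s·N:  N·s = kg·m·s⁻²·s = kg·m·s⁻¹
Every term reduces to kg·m·s⁻¹.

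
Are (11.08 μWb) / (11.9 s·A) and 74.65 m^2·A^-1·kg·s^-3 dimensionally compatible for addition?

No

Reduce each to base SI dimensions:
  (11.08 μWb) / (11.9 s·A):  [kg·m²·s⁻²·A⁻¹] / [s·A] = kg·m²·s⁻³·A⁻²
  74.65 m^2·A^-1·kg·s^-3:  kg·m²·s⁻³·A⁻¹
kg·m²·s⁻³·A⁻² ≠ kg·m²·s⁻³·A⁻¹, so they cannot be added.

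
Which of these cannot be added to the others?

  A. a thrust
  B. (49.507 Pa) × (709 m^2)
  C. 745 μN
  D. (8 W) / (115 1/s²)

D.

Expand each in SI base units:
  A. [thrust] = kg·m·s⁻²
  B. [kg·m⁻¹·s⁻²] · [m²] = kg·m·s⁻²
  C. N = kg·m·s⁻²
  D. [kg·m²·s⁻³] / [s⁻²] = kg·m²·s⁻¹
All reduce to kg·m·s⁻² except D., which is kg·m²·s⁻¹.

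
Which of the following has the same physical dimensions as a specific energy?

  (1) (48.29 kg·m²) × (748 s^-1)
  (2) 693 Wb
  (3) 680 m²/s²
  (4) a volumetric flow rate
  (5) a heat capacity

(3)

Reference: [specific energy] = m²·s⁻².
Each option:
  (1) [kg·m²] · [s⁻¹] = kg·m²·s⁻¹
  (2) Wb = V·s = kg·m²·s⁻²·A⁻¹
  (3) m²·s⁻²  ← same
  (4) [volumetric flow rate] = m³·s⁻¹
  (5) [heat capacity] = kg·m²·s⁻²·K⁻¹
Only (3) matches m²·s⁻².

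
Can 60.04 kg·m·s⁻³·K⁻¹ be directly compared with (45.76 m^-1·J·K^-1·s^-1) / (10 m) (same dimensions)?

No

Expand each in SI base units:
  60.04 kg·m·s⁻³·K⁻¹:  kg·m·s⁻³·K⁻¹
  (45.76 m^-1·J·K^-1·s^-1) / (10 m):  [kg·m·s⁻³·K⁻¹] / [m] = kg·s⁻³·K⁻¹
kg·m·s⁻³·K⁻¹ ≠ kg·s⁻³·K⁻¹, so they cannot be added.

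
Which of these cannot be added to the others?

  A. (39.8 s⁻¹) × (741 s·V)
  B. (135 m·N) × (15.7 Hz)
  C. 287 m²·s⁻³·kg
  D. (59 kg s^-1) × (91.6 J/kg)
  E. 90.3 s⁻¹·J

Dimensions:
  A. [s⁻¹] · [kg·m²·s⁻²·A⁻¹] = kg·m²·s⁻³·A⁻¹
  B. [kg·m²·s⁻²] · [s⁻¹] = kg·m²·s⁻³
  C. kg·m²·s⁻³
  D. [kg·s⁻¹] · [m²·s⁻²] = kg·m²·s⁻³
  E. J·s⁻¹ = N·m·s⁻¹ = kg·m²·s⁻³
All reduce to kg·m²·s⁻³ except A., which is kg·m²·s⁻³·A⁻¹.

A.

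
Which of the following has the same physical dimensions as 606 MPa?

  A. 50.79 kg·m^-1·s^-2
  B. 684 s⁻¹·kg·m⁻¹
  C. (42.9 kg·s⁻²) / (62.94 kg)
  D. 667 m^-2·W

Reference: Pa = N·m⁻² = kg·m⁻¹·s⁻².
Each option:
  A. kg·m⁻¹·s⁻²  ← same
  B. kg·m⁻¹·s⁻¹
  C. [kg·s⁻²] / [kg] = s⁻²
  D. W·m⁻² = J·s⁻¹·m⁻² = kg·s⁻³
Only A. matches kg·m⁻¹·s⁻².

A.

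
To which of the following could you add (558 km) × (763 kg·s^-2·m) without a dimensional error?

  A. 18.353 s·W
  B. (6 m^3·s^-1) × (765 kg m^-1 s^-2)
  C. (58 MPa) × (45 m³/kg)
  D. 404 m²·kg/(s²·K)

Reference: [m] · [kg·m·s⁻²] = kg·m²·s⁻².
Each option:
  A. W·s = J·s⁻¹·s = kg·m²·s⁻²  ← same
  B. [m³·s⁻¹] · [kg·m⁻¹·s⁻²] = kg·m²·s⁻³
  C. [kg·m⁻¹·s⁻²] · [kg⁻¹·m³] = m²·s⁻²
  D. kg·m²·s⁻²·K⁻¹
Only A. matches kg·m²·s⁻².

A.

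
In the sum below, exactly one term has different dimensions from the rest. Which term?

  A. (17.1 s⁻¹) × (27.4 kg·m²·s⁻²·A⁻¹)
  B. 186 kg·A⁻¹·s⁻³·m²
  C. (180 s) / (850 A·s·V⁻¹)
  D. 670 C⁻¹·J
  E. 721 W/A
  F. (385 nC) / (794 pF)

Work out the base dimensions of each:
  A. [s⁻¹] · [kg·m²·s⁻²·A⁻¹] = kg·m²·s⁻³·A⁻¹
  B. kg·m²·s⁻³·A⁻¹
  C. [s] / [kg⁻¹·m⁻²·s⁴·A²] = kg·m²·s⁻³·A⁻²
  D. J·C⁻¹ = N·m·(s·A)⁻¹ = kg·m²·s⁻³·A⁻¹
  E. W·A⁻¹ = J·s⁻¹·A⁻¹ = kg·m²·s⁻³·A⁻¹
  F. [s·A] / [kg⁻¹·m⁻²·s⁴·A²] = kg·m²·s⁻³·A⁻¹
All reduce to kg·m²·s⁻³·A⁻¹ except C., which is kg·m²·s⁻³·A⁻².

C.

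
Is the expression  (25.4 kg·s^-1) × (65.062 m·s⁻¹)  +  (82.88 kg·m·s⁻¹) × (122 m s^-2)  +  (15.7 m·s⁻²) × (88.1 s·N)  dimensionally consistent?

Dimensions:
  (25.4 kg·s^-1) × (65.062 m·s⁻¹):  [kg·s⁻¹] · [m·s⁻¹] = kg·m·s⁻²
  (82.88 kg·m·s⁻¹) × (122 m s^-2):  [kg·m·s⁻¹] · [m·s⁻²] = kg·m²·s⁻³
  (15.7 m·s⁻²) × (88.1 s·N):  [m·s⁻²] · [kg·m·s⁻¹] = kg·m²·s⁻³
The terms do not share a single dimension (kg·m²·s⁻³ vs kg·m·s⁻²).

No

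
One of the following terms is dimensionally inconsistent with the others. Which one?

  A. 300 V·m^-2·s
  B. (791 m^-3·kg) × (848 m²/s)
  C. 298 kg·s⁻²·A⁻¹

In SI base units:
  A. V·s·m⁻² = J·C⁻¹·s·m⁻² = kg·s⁻²·A⁻¹
  B. [kg·m⁻³] · [m²·s⁻¹] = kg·m⁻¹·s⁻¹
  C. kg·s⁻²·A⁻¹
All reduce to kg·s⁻²·A⁻¹ except B., which is kg·m⁻¹·s⁻¹.

B.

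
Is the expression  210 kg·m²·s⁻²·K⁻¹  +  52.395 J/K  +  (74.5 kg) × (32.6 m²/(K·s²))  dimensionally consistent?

Yes

Reduce each to base SI dimensions:
  210 kg·m²·s⁻²·K⁻¹:  kg·m²·s⁻²·K⁻¹
  52.395 J/K:  J·K⁻¹ = N·m·K⁻¹ = kg·m²·s⁻²·K⁻¹
  (74.5 kg) × (32.6 m²/(K·s²)):  [kg] · [m²·s⁻²·K⁻¹] = kg·m²·s⁻²·K⁻¹
Every term reduces to kg·m²·s⁻²·K⁻¹.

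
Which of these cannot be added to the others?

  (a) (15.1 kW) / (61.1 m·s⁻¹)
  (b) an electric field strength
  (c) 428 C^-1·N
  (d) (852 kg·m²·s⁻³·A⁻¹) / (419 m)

(a)

In SI base units:
  (a) [kg·m²·s⁻³] / [m·s⁻¹] = kg·m·s⁻²
  (b) [electric field strength] = kg·m·s⁻³·A⁻¹
  (c) N·C⁻¹ = kg·m·s⁻²·(s·A)⁻¹ = kg·m·s⁻³·A⁻¹
  (d) [kg·m²·s⁻³·A⁻¹] / [m] = kg·m·s⁻³·A⁻¹
All reduce to kg·m·s⁻³·A⁻¹ except (a), which is kg·m·s⁻².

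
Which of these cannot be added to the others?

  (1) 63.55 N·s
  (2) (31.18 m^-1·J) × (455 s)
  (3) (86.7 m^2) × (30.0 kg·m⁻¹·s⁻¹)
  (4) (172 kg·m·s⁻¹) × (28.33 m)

Expand each in SI base units:
  (1) N·s = kg·m·s⁻²·s = kg·m·s⁻¹
  (2) [kg·m·s⁻²] · [s] = kg·m·s⁻¹
  (3) [m²] · [kg·m⁻¹·s⁻¹] = kg·m·s⁻¹
  (4) [kg·m·s⁻¹] · [m] = kg·m²·s⁻¹
All reduce to kg·m·s⁻¹ except (4), which is kg·m²·s⁻¹.

(4)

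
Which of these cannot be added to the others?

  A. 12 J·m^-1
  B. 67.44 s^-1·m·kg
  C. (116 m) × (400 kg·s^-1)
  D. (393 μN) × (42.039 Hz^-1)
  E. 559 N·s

A.

In SI base units:
  A. J·m⁻¹ = N·m·m⁻¹ = kg·m·s⁻²
  B. kg·m·s⁻¹
  C. [m] · [kg·s⁻¹] = kg·m·s⁻¹
  D. [kg·m·s⁻²] · [s] = kg·m·s⁻¹
  E. N·s = kg·m·s⁻²·s = kg·m·s⁻¹
All reduce to kg·m·s⁻¹ except A., which is kg·m·s⁻².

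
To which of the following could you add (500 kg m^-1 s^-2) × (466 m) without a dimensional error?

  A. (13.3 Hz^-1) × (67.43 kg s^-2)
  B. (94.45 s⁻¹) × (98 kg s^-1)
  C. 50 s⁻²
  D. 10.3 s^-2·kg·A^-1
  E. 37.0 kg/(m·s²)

Reference: [kg·m⁻¹·s⁻²] · [m] = kg·s⁻².
Each option:
  A. [s] · [kg·s⁻²] = kg·s⁻¹
  B. [s⁻¹] · [kg·s⁻¹] = kg·s⁻²  ← same
  C. s⁻²
  D. kg·s⁻²·A⁻¹
  E. kg·m⁻¹·s⁻²
Only B. matches kg·s⁻².

B.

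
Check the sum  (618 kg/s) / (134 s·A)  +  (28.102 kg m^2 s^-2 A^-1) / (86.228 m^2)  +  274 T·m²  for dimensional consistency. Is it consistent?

Dimensions:
  (618 kg/s) / (134 s·A):  [kg·s⁻¹] / [s·A] = kg·s⁻²·A⁻¹
  (28.102 kg m^2 s^-2 A^-1) / (86.228 m^2):  [kg·m²·s⁻²·A⁻¹] / [m²] = kg·s⁻²·A⁻¹
  274 T·m²:  T·m² = Wb·m⁻²·m² = kg·m²·s⁻²·A⁻¹
The terms do not share a single dimension (kg·m²·s⁻²·A⁻¹ vs kg·s⁻²·A⁻¹).

No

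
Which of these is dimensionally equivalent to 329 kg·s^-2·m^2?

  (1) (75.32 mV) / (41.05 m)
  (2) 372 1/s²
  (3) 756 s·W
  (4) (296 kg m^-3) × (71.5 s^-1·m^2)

(3)

Reference: kg·m²·s⁻².
Each option:
  (1) [kg·m²·s⁻³·A⁻¹] / [m] = kg·m·s⁻³·A⁻¹
  (2) s⁻²
  (3) W·s = J·s⁻¹·s = kg·m²·s⁻²  ← same
  (4) [kg·m⁻³] · [m²·s⁻¹] = kg·m⁻¹·s⁻¹
Only (3) matches kg·m²·s⁻².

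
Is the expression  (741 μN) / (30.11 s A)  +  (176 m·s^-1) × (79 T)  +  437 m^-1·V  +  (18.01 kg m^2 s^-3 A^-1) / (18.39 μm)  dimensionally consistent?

Work out the base dimensions of each:
  (741 μN) / (30.11 s A):  [kg·m·s⁻²] / [s·A] = kg·m·s⁻³·A⁻¹
  (176 m·s^-1) × (79 T):  [m·s⁻¹] · [kg·s⁻²·A⁻¹] = kg·m·s⁻³·A⁻¹
  437 m^-1·V:  V·m⁻¹ = J·C⁻¹·m⁻¹ = kg·m·s⁻³·A⁻¹
  (18.01 kg m^2 s^-3 A^-1) / (18.39 μm):  [kg·m²·s⁻³·A⁻¹] / [m] = kg·m·s⁻³·A⁻¹
Every term reduces to kg·m·s⁻³·A⁻¹.

Yes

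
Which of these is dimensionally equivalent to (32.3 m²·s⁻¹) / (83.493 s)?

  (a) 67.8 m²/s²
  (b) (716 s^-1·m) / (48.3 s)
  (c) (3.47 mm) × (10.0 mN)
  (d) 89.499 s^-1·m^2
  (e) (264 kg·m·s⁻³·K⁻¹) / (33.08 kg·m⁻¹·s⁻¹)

Reference: [m²·s⁻¹] / [s] = m²·s⁻².
Each option:
  (a) m²·s⁻²  ← same
  (b) [m·s⁻¹] / [s] = m·s⁻²
  (c) [m] · [kg·m·s⁻²] = kg·m²·s⁻²
  (d) m²·s⁻¹
  (e) [kg·m·s⁻³·K⁻¹] / [kg·m⁻¹·s⁻¹] = m²·s⁻²·K⁻¹
Only (a) matches m²·s⁻².

(a)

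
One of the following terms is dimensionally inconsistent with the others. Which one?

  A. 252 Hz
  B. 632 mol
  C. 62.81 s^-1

Reduce each to base SI dimensions:
  A. Hz = s⁻¹
  B. mol
  C. s⁻¹
All reduce to s⁻¹ except B., which is mol.

B.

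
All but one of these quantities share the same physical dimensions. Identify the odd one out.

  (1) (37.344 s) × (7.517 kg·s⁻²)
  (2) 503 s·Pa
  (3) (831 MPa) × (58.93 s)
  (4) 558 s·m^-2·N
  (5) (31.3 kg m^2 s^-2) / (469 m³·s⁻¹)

(1)

Work out the base dimensions of each:
  (1) [s] · [kg·s⁻²] = kg·s⁻¹
  (2) Pa·s = N·m⁻²·s = kg·m⁻¹·s⁻¹
  (3) [kg·m⁻¹·s⁻²] · [s] = kg·m⁻¹·s⁻¹
  (4) N·s·m⁻² = kg·m·s⁻²·s·m⁻² = kg·m⁻¹·s⁻¹
  (5) [kg·m²·s⁻²] / [m³·s⁻¹] = kg·m⁻¹·s⁻¹
All reduce to kg·m⁻¹·s⁻¹ except (1), which is kg·s⁻¹.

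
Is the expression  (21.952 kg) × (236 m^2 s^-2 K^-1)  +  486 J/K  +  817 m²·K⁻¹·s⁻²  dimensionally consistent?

In SI base units:
  (21.952 kg) × (236 m^2 s^-2 K^-1):  [kg] · [m²·s⁻²·K⁻¹] = kg·m²·s⁻²·K⁻¹
  486 J/K:  J·K⁻¹ = N·m·K⁻¹ = kg·m²·s⁻²·K⁻¹
  817 m²·K⁻¹·s⁻²:  m²·s⁻²·K⁻¹
The terms do not share a single dimension (kg·m²·s⁻²·K⁻¹ vs m²·s⁻²·K⁻¹).

No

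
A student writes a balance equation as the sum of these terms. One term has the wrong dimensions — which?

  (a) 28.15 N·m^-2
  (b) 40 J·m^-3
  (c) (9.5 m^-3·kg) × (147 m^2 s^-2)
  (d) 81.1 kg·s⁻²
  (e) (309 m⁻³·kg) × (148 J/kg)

In SI base units:
  (a) N·m⁻² = kg·m·s⁻²·m⁻² = kg·m⁻¹·s⁻²
  (b) J·m⁻³ = N·m·m⁻³ = kg·m⁻¹·s⁻²
  (c) [kg·m⁻³] · [m²·s⁻²] = kg·m⁻¹·s⁻²
  (d) kg·s⁻²
  (e) [kg·m⁻³] · [m²·s⁻²] = kg·m⁻¹·s⁻²
All reduce to kg·m⁻¹·s⁻² except (d), which is kg·s⁻².

(d)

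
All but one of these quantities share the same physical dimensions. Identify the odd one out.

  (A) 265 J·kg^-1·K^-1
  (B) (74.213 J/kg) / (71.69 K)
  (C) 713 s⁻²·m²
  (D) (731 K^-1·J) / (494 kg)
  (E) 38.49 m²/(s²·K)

(C)

Expand each in SI base units:
  (A) J·kg⁻¹·K⁻¹ = N·m·kg⁻¹·K⁻¹ = m²·s⁻²·K⁻¹
  (B) [m²·s⁻²] / [K] = m²·s⁻²·K⁻¹
  (C) m²·s⁻²
  (D) [kg·m²·s⁻²·K⁻¹] / [kg] = m²·s⁻²·K⁻¹
  (E) m²·s⁻²·K⁻¹
All reduce to m²·s⁻²·K⁻¹ except (C), which is m²·s⁻².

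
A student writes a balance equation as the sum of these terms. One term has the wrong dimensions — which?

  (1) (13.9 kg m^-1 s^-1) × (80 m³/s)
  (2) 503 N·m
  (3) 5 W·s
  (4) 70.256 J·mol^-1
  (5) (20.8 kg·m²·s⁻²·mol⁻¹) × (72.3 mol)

(4)

In SI base units:
  (1) [kg·m⁻¹·s⁻¹] · [m³·s⁻¹] = kg·m²·s⁻²
  (2) N·m = kg·m·s⁻²·m = kg·m²·s⁻²
  (3) W·s = J·s⁻¹·s = kg·m²·s⁻²
  (4) J·mol⁻¹ = N·m·mol⁻¹ = kg·m²·s⁻²·mol⁻¹
  (5) [kg·m²·s⁻²·mol⁻¹] · [mol] = kg·m²·s⁻²
All reduce to kg·m²·s⁻² except (4), which is kg·m²·s⁻²·mol⁻¹.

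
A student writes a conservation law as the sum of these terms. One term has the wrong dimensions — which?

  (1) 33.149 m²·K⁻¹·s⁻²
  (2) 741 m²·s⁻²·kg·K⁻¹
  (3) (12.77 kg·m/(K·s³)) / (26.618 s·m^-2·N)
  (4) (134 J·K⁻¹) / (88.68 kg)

(2)

Expand each in SI base units:
  (1) m²·s⁻²·K⁻¹
  (2) kg·m²·s⁻²·K⁻¹
  (3) [kg·m·s⁻³·K⁻¹] / [kg·m⁻¹·s⁻¹] = m²·s⁻²·K⁻¹
  (4) [kg·m²·s⁻²·K⁻¹] / [kg] = m²·s⁻²·K⁻¹
All reduce to m²·s⁻²·K⁻¹ except (2), which is kg·m²·s⁻²·K⁻¹.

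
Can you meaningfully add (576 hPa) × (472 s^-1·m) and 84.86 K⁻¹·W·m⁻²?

Expand each in SI base units:
  (576 hPa) × (472 s^-1·m):  [kg·m⁻¹·s⁻²] · [m·s⁻¹] = kg·s⁻³
  84.86 K⁻¹·W·m⁻²:  W·m⁻²·K⁻¹ = J·s⁻¹·m⁻²·K⁻¹ = kg·s⁻³·K⁻¹
kg·s⁻³ ≠ kg·s⁻³·K⁻¹, so they cannot be added.

No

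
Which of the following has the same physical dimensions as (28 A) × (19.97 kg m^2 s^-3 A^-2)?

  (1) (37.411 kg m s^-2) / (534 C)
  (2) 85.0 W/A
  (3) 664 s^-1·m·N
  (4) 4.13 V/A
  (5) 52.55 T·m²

Reference: [A] · [kg·m²·s⁻³·A⁻²] = kg·m²·s⁻³·A⁻¹.
Each option:
  (1) [kg·m·s⁻²] / [s·A] = kg·m·s⁻³·A⁻¹
  (2) W·A⁻¹ = J·s⁻¹·A⁻¹ = kg·m²·s⁻³·A⁻¹  ← same
  (3) N·m·s⁻¹ = kg·m·s⁻²·m·s⁻¹ = kg·m²·s⁻³
  (4) V·A⁻¹ = J·C⁻¹·A⁻¹ = kg·m²·s⁻³·A⁻²
  (5) T·m² = Wb·m⁻²·m² = kg·m²·s⁻²·A⁻¹
Only (2) matches kg·m²·s⁻³·A⁻¹.

(2)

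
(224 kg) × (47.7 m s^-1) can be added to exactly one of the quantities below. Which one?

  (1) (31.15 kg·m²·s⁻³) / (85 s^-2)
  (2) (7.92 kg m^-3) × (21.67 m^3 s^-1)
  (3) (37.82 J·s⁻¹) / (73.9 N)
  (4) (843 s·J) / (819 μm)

Reference: [kg] · [m·s⁻¹] = kg·m·s⁻¹.
Each option:
  (1) [kg·m²·s⁻³] / [s⁻²] = kg·m²·s⁻¹
  (2) [kg·m⁻³] · [m³·s⁻¹] = kg·s⁻¹
  (3) [kg·m²·s⁻³] / [kg·m·s⁻²] = m·s⁻¹
  (4) [kg·m²·s⁻¹] / [m] = kg·m·s⁻¹  ← same
Only (4) matches kg·m·s⁻¹.

(4)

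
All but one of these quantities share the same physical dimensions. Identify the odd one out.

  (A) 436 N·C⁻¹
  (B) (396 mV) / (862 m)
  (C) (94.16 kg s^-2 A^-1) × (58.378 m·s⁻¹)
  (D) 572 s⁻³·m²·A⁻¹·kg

(D)

Dimensions:
  (A) N·C⁻¹ = kg·m·s⁻²·(s·A)⁻¹ = kg·m·s⁻³·A⁻¹
  (B) [kg·m²·s⁻³·A⁻¹] / [m] = kg·m·s⁻³·A⁻¹
  (C) [kg·s⁻²·A⁻¹] · [m·s⁻¹] = kg·m·s⁻³·A⁻¹
  (D) kg·m²·s⁻³·A⁻¹
All reduce to kg·m·s⁻³·A⁻¹ except (D), which is kg·m²·s⁻³·A⁻¹.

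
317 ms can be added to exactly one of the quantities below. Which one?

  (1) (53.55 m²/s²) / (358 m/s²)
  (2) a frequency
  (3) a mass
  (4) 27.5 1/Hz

Reference: s.
Each option:
  (1) [m²·s⁻²] / [m·s⁻²] = m
  (2) [frequency] = s⁻¹
  (3) [mass] = kg
  (4) Hz⁻¹ = (s⁻¹)⁻¹ = s  ← same
Only (4) matches s.

(4)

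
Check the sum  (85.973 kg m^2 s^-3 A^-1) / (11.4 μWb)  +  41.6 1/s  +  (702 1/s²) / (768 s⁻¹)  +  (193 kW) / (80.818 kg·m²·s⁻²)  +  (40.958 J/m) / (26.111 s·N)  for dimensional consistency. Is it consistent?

Reduce each to base SI dimensions:
  (85.973 kg m^2 s^-3 A^-1) / (11.4 μWb):  [kg·m²·s⁻³·A⁻¹] / [kg·m²·s⁻²·A⁻¹] = s⁻¹
  41.6 1/s:  s⁻¹
  (702 1/s²) / (768 s⁻¹):  [s⁻²] / [s⁻¹] = s⁻¹
  (193 kW) / (80.818 kg·m²·s⁻²):  [kg·m²·s⁻³] / [kg·m²·s⁻²] = s⁻¹
  (40.958 J/m) / (26.111 s·N):  [kg·m·s⁻²] / [kg·m·s⁻¹] = s⁻¹
Every term reduces to s⁻¹.

Yes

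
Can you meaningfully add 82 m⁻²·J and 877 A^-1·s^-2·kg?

No

Dimensions:
  82 m⁻²·J:  J·m⁻² = N·m·m⁻² = kg·s⁻²
  877 A^-1·s^-2·kg:  kg·s⁻²·A⁻¹
kg·s⁻² ≠ kg·s⁻²·A⁻¹, so they cannot be added.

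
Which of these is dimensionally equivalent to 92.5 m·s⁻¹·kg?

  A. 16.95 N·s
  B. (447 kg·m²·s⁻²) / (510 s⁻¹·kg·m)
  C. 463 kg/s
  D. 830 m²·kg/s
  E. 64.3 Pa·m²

Reference: kg·m·s⁻¹.
Each option:
  A. N·s = kg·m·s⁻²·s = kg·m·s⁻¹  ← same
  B. [kg·m²·s⁻²] / [kg·m·s⁻¹] = m·s⁻¹
  C. kg·s⁻¹
  D. kg·m²·s⁻¹
  E. Pa·m² = N·m⁻²·m² = kg·m·s⁻²
Only A. matches kg·m·s⁻¹.

A.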